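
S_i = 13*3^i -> [13, 39, 117, 351, 1053]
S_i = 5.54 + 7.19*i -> [5.54, 12.73, 19.92, 27.11, 34.3]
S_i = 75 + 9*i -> [75, 84, 93, 102, 111]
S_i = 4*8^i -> [4, 32, 256, 2048, 16384]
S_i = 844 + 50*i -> [844, 894, 944, 994, 1044]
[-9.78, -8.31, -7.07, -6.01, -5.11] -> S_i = -9.78*0.85^i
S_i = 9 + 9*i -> [9, 18, 27, 36, 45]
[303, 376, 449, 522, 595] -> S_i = 303 + 73*i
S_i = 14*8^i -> [14, 112, 896, 7168, 57344]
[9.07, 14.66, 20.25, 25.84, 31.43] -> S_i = 9.07 + 5.59*i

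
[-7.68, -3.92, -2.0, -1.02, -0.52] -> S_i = -7.68*0.51^i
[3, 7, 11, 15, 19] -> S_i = 3 + 4*i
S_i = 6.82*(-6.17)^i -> [6.82, -42.08, 259.63, -1601.92, 9883.82]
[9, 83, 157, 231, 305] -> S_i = 9 + 74*i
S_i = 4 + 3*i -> [4, 7, 10, 13, 16]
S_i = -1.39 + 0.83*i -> [-1.39, -0.56, 0.27, 1.1, 1.93]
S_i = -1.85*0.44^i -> [-1.85, -0.81, -0.36, -0.16, -0.07]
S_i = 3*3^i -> [3, 9, 27, 81, 243]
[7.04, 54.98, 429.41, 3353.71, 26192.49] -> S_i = 7.04*7.81^i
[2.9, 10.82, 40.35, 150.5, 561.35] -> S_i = 2.90*3.73^i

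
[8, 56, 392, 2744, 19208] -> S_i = 8*7^i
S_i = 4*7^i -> [4, 28, 196, 1372, 9604]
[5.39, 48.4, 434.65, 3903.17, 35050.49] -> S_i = 5.39*8.98^i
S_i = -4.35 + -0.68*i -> [-4.35, -5.03, -5.71, -6.39, -7.07]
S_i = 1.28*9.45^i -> [1.28, 12.1, 114.31, 1080.2, 10207.92]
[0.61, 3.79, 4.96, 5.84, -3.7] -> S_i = Random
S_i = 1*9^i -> [1, 9, 81, 729, 6561]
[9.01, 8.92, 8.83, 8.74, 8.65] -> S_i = 9.01*0.99^i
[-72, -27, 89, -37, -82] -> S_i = Random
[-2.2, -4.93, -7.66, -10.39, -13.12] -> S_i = -2.20 + -2.73*i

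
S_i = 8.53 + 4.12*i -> [8.53, 12.65, 16.77, 20.89, 25.01]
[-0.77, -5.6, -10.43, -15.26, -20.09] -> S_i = -0.77 + -4.83*i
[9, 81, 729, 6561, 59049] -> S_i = 9*9^i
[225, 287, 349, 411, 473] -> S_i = 225 + 62*i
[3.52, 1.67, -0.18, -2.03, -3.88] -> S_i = 3.52 + -1.85*i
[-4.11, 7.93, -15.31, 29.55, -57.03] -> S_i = -4.11*(-1.93)^i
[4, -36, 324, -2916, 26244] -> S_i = 4*-9^i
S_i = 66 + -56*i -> [66, 10, -46, -102, -158]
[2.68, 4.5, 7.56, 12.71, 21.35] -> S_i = 2.68*1.68^i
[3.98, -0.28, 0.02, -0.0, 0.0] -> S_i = 3.98*(-0.07)^i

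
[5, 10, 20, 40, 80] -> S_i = 5*2^i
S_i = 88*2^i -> [88, 176, 352, 704, 1408]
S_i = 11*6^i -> [11, 66, 396, 2376, 14256]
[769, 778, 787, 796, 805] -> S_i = 769 + 9*i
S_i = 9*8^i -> [9, 72, 576, 4608, 36864]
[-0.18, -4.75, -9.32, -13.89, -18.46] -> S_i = -0.18 + -4.57*i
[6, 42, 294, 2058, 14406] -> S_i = 6*7^i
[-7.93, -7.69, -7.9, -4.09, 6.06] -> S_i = Random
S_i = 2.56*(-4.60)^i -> [2.56, -11.78, 54.17, -249.18, 1146.23]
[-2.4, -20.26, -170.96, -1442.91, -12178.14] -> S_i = -2.40*8.44^i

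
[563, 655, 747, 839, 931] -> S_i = 563 + 92*i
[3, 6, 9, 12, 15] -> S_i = 3 + 3*i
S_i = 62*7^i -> [62, 434, 3038, 21266, 148862]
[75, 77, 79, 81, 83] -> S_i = 75 + 2*i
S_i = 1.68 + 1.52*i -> [1.68, 3.2, 4.72, 6.24, 7.76]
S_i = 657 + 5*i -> [657, 662, 667, 672, 677]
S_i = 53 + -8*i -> [53, 45, 37, 29, 21]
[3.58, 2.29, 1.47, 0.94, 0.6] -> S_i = 3.58*0.64^i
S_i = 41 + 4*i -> [41, 45, 49, 53, 57]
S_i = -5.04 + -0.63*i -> [-5.04, -5.67, -6.3, -6.93, -7.56]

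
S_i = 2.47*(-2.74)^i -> [2.47, -6.77, 18.54, -50.81, 139.22]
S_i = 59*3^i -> [59, 177, 531, 1593, 4779]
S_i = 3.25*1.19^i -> [3.25, 3.87, 4.6, 5.48, 6.52]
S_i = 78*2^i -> [78, 156, 312, 624, 1248]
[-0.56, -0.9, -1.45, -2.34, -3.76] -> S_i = -0.56*1.61^i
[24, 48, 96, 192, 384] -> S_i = 24*2^i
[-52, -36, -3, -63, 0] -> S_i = Random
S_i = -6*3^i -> [-6, -18, -54, -162, -486]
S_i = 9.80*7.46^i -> [9.8, 73.11, 545.39, 4068.58, 30351.59]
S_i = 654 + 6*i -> [654, 660, 666, 672, 678]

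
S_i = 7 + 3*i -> [7, 10, 13, 16, 19]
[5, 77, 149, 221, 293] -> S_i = 5 + 72*i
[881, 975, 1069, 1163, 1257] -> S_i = 881 + 94*i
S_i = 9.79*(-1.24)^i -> [9.79, -12.14, 15.05, -18.67, 23.15]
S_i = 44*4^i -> [44, 176, 704, 2816, 11264]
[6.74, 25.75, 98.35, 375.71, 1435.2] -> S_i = 6.74*3.82^i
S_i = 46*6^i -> [46, 276, 1656, 9936, 59616]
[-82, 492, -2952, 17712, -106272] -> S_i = -82*-6^i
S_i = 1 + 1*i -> [1, 2, 3, 4, 5]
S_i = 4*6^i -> [4, 24, 144, 864, 5184]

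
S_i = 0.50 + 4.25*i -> [0.5, 4.75, 9.0, 13.25, 17.5]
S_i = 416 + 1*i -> [416, 417, 418, 419, 420]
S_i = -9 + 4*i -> [-9, -5, -1, 3, 7]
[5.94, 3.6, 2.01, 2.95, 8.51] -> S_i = Random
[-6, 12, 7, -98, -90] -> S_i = Random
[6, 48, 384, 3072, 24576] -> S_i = 6*8^i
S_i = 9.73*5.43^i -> [9.73, 52.83, 286.89, 1557.8, 8458.87]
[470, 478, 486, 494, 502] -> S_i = 470 + 8*i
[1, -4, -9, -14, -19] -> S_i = 1 + -5*i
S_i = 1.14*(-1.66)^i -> [1.14, -1.89, 3.14, -5.21, 8.66]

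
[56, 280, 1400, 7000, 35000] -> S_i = 56*5^i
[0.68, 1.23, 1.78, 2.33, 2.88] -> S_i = 0.68 + 0.55*i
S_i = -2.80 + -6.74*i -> [-2.8, -9.54, -16.28, -23.02, -29.76]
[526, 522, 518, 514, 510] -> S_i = 526 + -4*i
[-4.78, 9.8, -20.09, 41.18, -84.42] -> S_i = -4.78*(-2.05)^i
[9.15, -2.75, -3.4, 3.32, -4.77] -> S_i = Random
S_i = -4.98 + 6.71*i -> [-4.98, 1.73, 8.44, 15.15, 21.86]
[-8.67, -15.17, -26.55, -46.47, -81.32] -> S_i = -8.67*1.75^i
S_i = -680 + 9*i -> [-680, -671, -662, -653, -644]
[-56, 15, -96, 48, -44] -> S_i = Random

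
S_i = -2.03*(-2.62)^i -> [-2.03, 5.32, -13.93, 36.51, -95.65]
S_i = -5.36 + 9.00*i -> [-5.36, 3.64, 12.64, 21.64, 30.64]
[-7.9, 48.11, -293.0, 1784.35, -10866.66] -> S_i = -7.90*(-6.09)^i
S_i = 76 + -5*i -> [76, 71, 66, 61, 56]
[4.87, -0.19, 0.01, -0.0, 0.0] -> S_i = 4.87*(-0.04)^i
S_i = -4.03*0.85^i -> [-4.03, -3.43, -2.91, -2.47, -2.1]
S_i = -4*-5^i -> [-4, 20, -100, 500, -2500]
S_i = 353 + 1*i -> [353, 354, 355, 356, 357]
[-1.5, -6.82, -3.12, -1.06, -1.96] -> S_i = Random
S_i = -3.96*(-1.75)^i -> [-3.96, 6.93, -12.13, 21.22, -37.14]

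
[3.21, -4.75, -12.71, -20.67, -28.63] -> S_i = 3.21 + -7.96*i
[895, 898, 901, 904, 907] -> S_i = 895 + 3*i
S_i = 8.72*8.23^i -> [8.72, 71.77, 590.63, 4860.89, 40005.14]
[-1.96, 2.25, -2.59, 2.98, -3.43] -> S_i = -1.96*(-1.15)^i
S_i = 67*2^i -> [67, 134, 268, 536, 1072]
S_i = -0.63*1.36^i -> [-0.63, -0.86, -1.17, -1.58, -2.16]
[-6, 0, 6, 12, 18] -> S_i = -6 + 6*i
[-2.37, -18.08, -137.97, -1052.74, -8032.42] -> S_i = -2.37*7.63^i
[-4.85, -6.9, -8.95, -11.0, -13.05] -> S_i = -4.85 + -2.05*i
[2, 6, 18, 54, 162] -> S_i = 2*3^i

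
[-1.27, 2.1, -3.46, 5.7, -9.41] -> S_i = -1.27*(-1.65)^i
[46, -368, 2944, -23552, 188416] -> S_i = 46*-8^i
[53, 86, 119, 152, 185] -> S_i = 53 + 33*i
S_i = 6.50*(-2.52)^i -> [6.5, -16.38, 41.28, -104.02, 262.13]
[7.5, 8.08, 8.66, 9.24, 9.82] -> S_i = 7.50 + 0.58*i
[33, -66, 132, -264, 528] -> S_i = 33*-2^i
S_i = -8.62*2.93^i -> [-8.62, -25.26, -74.0, -216.83, -635.3]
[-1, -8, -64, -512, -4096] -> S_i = -1*8^i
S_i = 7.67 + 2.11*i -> [7.67, 9.78, 11.89, 14.0, 16.11]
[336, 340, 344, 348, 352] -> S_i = 336 + 4*i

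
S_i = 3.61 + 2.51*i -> [3.61, 6.12, 8.63, 11.14, 13.65]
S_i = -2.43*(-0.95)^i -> [-2.43, 2.31, -2.19, 2.08, -1.98]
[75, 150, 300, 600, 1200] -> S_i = 75*2^i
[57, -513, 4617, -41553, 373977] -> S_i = 57*-9^i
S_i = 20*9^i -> [20, 180, 1620, 14580, 131220]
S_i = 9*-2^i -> [9, -18, 36, -72, 144]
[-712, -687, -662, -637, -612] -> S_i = -712 + 25*i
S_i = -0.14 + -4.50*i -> [-0.14, -4.64, -9.14, -13.64, -18.14]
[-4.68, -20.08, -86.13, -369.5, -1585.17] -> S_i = -4.68*4.29^i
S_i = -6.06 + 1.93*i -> [-6.06, -4.13, -2.2, -0.27, 1.66]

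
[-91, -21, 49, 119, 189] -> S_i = -91 + 70*i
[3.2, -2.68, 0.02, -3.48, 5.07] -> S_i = Random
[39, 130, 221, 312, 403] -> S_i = 39 + 91*i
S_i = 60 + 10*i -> [60, 70, 80, 90, 100]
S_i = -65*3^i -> [-65, -195, -585, -1755, -5265]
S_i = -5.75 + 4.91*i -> [-5.75, -0.84, 4.07, 8.98, 13.89]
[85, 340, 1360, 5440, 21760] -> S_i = 85*4^i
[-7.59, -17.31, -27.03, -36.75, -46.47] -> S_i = -7.59 + -9.72*i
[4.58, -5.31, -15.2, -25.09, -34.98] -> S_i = 4.58 + -9.89*i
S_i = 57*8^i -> [57, 456, 3648, 29184, 233472]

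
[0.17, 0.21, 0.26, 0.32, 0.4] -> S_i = 0.17*1.24^i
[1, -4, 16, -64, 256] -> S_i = 1*-4^i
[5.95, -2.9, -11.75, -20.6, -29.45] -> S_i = 5.95 + -8.85*i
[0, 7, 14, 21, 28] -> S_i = 0 + 7*i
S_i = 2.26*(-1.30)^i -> [2.26, -2.94, 3.82, -4.97, 6.45]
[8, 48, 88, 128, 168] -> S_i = 8 + 40*i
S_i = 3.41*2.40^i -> [3.41, 8.18, 19.64, 47.14, 113.14]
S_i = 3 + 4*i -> [3, 7, 11, 15, 19]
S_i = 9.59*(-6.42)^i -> [9.59, -61.57, 395.27, -2537.6, 16291.41]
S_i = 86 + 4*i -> [86, 90, 94, 98, 102]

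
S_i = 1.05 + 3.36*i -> [1.05, 4.41, 7.77, 11.13, 14.49]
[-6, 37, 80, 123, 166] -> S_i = -6 + 43*i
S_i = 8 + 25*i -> [8, 33, 58, 83, 108]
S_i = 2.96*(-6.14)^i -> [2.96, -18.17, 111.59, -685.17, 4206.93]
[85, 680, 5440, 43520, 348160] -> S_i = 85*8^i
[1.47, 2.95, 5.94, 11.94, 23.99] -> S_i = 1.47*2.01^i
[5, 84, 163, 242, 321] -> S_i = 5 + 79*i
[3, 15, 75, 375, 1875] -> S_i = 3*5^i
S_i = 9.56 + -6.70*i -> [9.56, 2.86, -3.84, -10.54, -17.24]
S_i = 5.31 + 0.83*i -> [5.31, 6.14, 6.97, 7.8, 8.63]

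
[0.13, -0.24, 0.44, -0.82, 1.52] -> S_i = 0.13*(-1.85)^i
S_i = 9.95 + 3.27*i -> [9.95, 13.22, 16.49, 19.76, 23.03]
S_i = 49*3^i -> [49, 147, 441, 1323, 3969]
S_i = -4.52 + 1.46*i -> [-4.52, -3.06, -1.6, -0.14, 1.32]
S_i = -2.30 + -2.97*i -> [-2.3, -5.27, -8.24, -11.21, -14.18]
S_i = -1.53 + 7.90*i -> [-1.53, 6.37, 14.27, 22.17, 30.07]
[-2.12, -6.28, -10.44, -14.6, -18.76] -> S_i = -2.12 + -4.16*i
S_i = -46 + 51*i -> [-46, 5, 56, 107, 158]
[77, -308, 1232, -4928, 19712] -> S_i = 77*-4^i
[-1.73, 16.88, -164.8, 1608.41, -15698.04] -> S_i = -1.73*(-9.76)^i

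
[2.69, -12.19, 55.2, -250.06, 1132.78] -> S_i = 2.69*(-4.53)^i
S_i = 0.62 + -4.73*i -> [0.62, -4.11, -8.84, -13.57, -18.3]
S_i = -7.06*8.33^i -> [-7.06, -58.81, -489.89, -4080.75, -33992.63]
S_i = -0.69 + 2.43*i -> [-0.69, 1.74, 4.17, 6.6, 9.03]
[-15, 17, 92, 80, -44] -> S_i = Random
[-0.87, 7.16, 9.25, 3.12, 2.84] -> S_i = Random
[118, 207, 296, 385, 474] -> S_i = 118 + 89*i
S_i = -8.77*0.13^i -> [-8.77, -1.14, -0.15, -0.02, -0.0]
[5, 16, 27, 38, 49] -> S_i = 5 + 11*i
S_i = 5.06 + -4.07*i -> [5.06, 0.99, -3.08, -7.15, -11.22]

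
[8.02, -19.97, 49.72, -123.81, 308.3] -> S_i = 8.02*(-2.49)^i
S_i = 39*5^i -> [39, 195, 975, 4875, 24375]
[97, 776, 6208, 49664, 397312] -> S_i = 97*8^i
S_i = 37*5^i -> [37, 185, 925, 4625, 23125]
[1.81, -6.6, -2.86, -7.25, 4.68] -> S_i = Random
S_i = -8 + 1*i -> [-8, -7, -6, -5, -4]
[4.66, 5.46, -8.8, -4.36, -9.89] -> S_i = Random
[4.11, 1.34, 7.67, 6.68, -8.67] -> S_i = Random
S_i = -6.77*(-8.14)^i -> [-6.77, 55.11, -448.58, 3651.42, -29722.57]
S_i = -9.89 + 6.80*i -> [-9.89, -3.09, 3.71, 10.51, 17.31]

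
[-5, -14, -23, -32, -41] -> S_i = -5 + -9*i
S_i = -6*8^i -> [-6, -48, -384, -3072, -24576]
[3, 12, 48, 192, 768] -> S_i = 3*4^i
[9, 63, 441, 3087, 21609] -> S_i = 9*7^i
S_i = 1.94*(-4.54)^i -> [1.94, -8.81, 39.99, -181.54, 824.19]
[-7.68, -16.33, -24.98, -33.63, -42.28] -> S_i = -7.68 + -8.65*i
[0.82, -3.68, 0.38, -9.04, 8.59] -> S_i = Random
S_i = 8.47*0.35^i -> [8.47, 2.96, 1.04, 0.36, 0.13]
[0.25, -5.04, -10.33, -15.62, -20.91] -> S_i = 0.25 + -5.29*i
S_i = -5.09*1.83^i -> [-5.09, -9.31, -17.05, -31.19, -57.09]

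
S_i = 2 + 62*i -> [2, 64, 126, 188, 250]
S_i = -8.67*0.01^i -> [-8.67, -0.09, -0.0, -0.0, -0.0]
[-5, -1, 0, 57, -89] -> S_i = Random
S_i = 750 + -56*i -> [750, 694, 638, 582, 526]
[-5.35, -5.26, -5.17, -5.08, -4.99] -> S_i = -5.35 + 0.09*i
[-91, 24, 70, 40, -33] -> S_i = Random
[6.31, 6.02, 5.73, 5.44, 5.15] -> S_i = 6.31 + -0.29*i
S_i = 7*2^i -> [7, 14, 28, 56, 112]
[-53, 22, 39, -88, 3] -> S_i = Random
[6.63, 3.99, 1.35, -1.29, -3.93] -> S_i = 6.63 + -2.64*i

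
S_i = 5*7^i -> [5, 35, 245, 1715, 12005]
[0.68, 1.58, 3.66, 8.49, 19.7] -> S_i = 0.68*2.32^i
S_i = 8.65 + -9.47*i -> [8.65, -0.82, -10.29, -19.76, -29.23]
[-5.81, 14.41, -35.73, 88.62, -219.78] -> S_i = -5.81*(-2.48)^i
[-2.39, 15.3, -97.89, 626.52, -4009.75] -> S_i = -2.39*(-6.40)^i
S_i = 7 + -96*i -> [7, -89, -185, -281, -377]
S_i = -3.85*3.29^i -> [-3.85, -12.67, -41.67, -137.1, -451.07]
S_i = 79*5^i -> [79, 395, 1975, 9875, 49375]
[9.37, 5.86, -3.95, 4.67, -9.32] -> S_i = Random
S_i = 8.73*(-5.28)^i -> [8.73, -46.09, 243.38, -1285.04, 6785.0]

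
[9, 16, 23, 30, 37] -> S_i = 9 + 7*i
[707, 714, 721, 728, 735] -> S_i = 707 + 7*i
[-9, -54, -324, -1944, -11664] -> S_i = -9*6^i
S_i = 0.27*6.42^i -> [0.27, 1.73, 11.13, 71.44, 458.67]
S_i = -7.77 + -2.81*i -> [-7.77, -10.58, -13.39, -16.2, -19.01]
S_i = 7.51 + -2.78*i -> [7.51, 4.73, 1.95, -0.83, -3.61]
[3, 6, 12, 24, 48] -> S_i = 3*2^i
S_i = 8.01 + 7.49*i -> [8.01, 15.5, 22.99, 30.48, 37.97]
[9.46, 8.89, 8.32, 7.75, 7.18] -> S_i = 9.46 + -0.57*i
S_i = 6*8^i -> [6, 48, 384, 3072, 24576]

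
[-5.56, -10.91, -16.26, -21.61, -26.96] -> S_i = -5.56 + -5.35*i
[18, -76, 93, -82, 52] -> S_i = Random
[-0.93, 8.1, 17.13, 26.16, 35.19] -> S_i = -0.93 + 9.03*i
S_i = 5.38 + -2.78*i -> [5.38, 2.6, -0.18, -2.96, -5.74]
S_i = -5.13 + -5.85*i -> [-5.13, -10.98, -16.83, -22.68, -28.53]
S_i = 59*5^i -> [59, 295, 1475, 7375, 36875]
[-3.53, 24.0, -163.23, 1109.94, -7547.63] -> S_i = -3.53*(-6.80)^i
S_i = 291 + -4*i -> [291, 287, 283, 279, 275]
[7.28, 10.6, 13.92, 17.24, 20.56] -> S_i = 7.28 + 3.32*i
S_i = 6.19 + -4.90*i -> [6.19, 1.29, -3.61, -8.51, -13.41]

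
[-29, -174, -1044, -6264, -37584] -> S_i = -29*6^i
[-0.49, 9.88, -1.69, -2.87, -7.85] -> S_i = Random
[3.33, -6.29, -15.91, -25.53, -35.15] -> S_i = 3.33 + -9.62*i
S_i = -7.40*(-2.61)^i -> [-7.4, 19.31, -50.41, 131.57, -343.39]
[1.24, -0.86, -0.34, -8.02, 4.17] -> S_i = Random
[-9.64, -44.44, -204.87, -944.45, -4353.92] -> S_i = -9.64*4.61^i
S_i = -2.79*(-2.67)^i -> [-2.79, 7.45, -19.89, 53.11, -141.79]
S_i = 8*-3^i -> [8, -24, 72, -216, 648]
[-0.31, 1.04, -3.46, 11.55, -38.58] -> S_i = -0.31*(-3.34)^i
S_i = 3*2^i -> [3, 6, 12, 24, 48]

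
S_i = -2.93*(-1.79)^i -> [-2.93, 5.24, -9.39, 16.8, -30.08]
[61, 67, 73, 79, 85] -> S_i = 61 + 6*i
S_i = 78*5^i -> [78, 390, 1950, 9750, 48750]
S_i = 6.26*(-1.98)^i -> [6.26, -12.39, 24.54, -48.59, 96.21]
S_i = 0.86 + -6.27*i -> [0.86, -5.41, -11.68, -17.95, -24.22]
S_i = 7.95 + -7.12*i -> [7.95, 0.83, -6.29, -13.41, -20.53]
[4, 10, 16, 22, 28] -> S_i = 4 + 6*i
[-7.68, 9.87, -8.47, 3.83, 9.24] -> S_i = Random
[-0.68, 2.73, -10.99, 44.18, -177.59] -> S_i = -0.68*(-4.02)^i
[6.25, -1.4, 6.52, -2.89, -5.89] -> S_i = Random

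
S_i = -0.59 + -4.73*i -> [-0.59, -5.32, -10.05, -14.78, -19.51]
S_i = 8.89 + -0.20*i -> [8.89, 8.69, 8.49, 8.29, 8.09]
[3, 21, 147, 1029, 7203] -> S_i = 3*7^i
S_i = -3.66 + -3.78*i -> [-3.66, -7.44, -11.22, -15.0, -18.78]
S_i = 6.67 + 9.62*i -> [6.67, 16.29, 25.91, 35.53, 45.15]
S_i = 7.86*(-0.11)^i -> [7.86, -0.86, 0.1, -0.01, 0.0]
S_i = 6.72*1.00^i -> [6.72, 6.72, 6.72, 6.72, 6.72]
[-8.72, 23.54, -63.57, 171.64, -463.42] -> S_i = -8.72*(-2.70)^i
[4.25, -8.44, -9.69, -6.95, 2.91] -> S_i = Random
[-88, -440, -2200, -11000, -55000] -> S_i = -88*5^i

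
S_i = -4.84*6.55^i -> [-4.84, -31.7, -207.65, -1360.1, -8908.62]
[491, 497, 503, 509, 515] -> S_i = 491 + 6*i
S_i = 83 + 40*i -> [83, 123, 163, 203, 243]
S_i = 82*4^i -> [82, 328, 1312, 5248, 20992]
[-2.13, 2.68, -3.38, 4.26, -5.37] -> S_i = -2.13*(-1.26)^i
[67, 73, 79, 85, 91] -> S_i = 67 + 6*i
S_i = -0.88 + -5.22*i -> [-0.88, -6.1, -11.32, -16.54, -21.76]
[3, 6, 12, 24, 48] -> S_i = 3*2^i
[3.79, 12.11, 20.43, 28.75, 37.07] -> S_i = 3.79 + 8.32*i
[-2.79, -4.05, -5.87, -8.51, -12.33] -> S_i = -2.79*1.45^i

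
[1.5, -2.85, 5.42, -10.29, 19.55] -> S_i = 1.50*(-1.90)^i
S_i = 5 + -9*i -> [5, -4, -13, -22, -31]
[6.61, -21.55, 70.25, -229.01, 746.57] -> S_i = 6.61*(-3.26)^i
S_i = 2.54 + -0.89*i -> [2.54, 1.65, 0.76, -0.13, -1.02]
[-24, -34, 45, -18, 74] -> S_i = Random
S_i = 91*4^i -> [91, 364, 1456, 5824, 23296]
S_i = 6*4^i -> [6, 24, 96, 384, 1536]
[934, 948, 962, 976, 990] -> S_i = 934 + 14*i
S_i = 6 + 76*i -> [6, 82, 158, 234, 310]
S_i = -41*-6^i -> [-41, 246, -1476, 8856, -53136]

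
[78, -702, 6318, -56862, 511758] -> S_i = 78*-9^i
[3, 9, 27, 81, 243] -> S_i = 3*3^i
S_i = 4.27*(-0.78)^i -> [4.27, -3.33, 2.6, -2.03, 1.58]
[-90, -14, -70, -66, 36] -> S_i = Random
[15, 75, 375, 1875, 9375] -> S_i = 15*5^i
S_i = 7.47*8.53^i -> [7.47, 63.72, 543.52, 4636.26, 39547.29]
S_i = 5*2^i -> [5, 10, 20, 40, 80]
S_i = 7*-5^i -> [7, -35, 175, -875, 4375]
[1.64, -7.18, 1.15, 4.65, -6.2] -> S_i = Random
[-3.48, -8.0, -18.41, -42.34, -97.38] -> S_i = -3.48*2.30^i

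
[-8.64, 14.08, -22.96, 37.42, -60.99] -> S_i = -8.64*(-1.63)^i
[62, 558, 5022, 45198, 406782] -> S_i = 62*9^i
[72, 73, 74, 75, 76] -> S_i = 72 + 1*i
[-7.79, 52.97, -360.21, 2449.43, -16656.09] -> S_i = -7.79*(-6.80)^i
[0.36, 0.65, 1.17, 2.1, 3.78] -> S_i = 0.36*1.80^i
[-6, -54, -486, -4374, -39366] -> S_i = -6*9^i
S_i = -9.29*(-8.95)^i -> [-9.29, 83.15, -744.15, 6660.16, -59608.45]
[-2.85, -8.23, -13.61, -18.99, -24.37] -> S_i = -2.85 + -5.38*i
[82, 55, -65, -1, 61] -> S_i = Random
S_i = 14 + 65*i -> [14, 79, 144, 209, 274]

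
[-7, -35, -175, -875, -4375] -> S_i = -7*5^i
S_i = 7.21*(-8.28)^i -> [7.21, -59.7, 494.31, -4092.85, 33888.83]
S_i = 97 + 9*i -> [97, 106, 115, 124, 133]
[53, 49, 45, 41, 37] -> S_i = 53 + -4*i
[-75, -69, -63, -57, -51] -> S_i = -75 + 6*i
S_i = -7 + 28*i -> [-7, 21, 49, 77, 105]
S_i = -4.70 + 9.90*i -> [-4.7, 5.2, 15.1, 25.0, 34.9]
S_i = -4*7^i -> [-4, -28, -196, -1372, -9604]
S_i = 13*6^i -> [13, 78, 468, 2808, 16848]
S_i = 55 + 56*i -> [55, 111, 167, 223, 279]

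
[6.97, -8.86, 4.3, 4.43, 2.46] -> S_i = Random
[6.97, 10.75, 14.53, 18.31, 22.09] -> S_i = 6.97 + 3.78*i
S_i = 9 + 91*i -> [9, 100, 191, 282, 373]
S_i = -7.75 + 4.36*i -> [-7.75, -3.39, 0.97, 5.33, 9.69]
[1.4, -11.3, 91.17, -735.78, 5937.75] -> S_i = 1.40*(-8.07)^i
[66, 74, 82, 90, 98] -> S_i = 66 + 8*i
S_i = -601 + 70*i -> [-601, -531, -461, -391, -321]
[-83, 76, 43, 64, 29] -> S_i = Random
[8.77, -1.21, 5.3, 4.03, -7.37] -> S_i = Random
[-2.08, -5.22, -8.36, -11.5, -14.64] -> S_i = -2.08 + -3.14*i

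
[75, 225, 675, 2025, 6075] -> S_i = 75*3^i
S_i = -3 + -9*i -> [-3, -12, -21, -30, -39]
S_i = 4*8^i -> [4, 32, 256, 2048, 16384]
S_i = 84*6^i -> [84, 504, 3024, 18144, 108864]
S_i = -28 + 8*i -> [-28, -20, -12, -4, 4]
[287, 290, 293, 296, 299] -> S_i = 287 + 3*i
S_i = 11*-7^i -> [11, -77, 539, -3773, 26411]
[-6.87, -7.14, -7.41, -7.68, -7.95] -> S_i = -6.87 + -0.27*i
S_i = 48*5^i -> [48, 240, 1200, 6000, 30000]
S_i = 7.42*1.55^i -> [7.42, 11.5, 17.83, 27.63, 42.83]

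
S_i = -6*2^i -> [-6, -12, -24, -48, -96]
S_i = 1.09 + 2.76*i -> [1.09, 3.85, 6.61, 9.37, 12.13]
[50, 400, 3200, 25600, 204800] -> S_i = 50*8^i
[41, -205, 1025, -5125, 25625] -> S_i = 41*-5^i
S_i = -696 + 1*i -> [-696, -695, -694, -693, -692]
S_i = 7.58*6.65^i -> [7.58, 50.41, 335.21, 2229.12, 14823.67]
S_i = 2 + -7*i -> [2, -5, -12, -19, -26]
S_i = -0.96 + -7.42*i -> [-0.96, -8.38, -15.8, -23.22, -30.64]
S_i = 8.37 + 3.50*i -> [8.37, 11.87, 15.37, 18.87, 22.37]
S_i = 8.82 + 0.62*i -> [8.82, 9.44, 10.06, 10.68, 11.3]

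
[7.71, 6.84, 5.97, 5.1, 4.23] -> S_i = 7.71 + -0.87*i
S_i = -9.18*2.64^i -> [-9.18, -24.24, -63.98, -168.91, -445.92]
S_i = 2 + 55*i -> [2, 57, 112, 167, 222]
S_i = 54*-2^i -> [54, -108, 216, -432, 864]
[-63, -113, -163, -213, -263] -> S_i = -63 + -50*i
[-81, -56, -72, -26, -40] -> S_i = Random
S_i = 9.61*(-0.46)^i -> [9.61, -4.42, 2.03, -0.94, 0.43]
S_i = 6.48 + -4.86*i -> [6.48, 1.62, -3.24, -8.1, -12.96]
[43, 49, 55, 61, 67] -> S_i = 43 + 6*i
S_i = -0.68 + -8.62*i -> [-0.68, -9.3, -17.92, -26.54, -35.16]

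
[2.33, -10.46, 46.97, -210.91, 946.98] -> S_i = 2.33*(-4.49)^i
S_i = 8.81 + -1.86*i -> [8.81, 6.95, 5.09, 3.23, 1.37]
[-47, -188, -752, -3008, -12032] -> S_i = -47*4^i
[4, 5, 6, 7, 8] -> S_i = 4 + 1*i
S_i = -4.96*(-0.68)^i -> [-4.96, 3.37, -2.29, 1.56, -1.06]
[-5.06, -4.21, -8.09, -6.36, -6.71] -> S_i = Random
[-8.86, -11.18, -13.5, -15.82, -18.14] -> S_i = -8.86 + -2.32*i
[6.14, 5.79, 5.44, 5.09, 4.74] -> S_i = 6.14 + -0.35*i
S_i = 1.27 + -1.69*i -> [1.27, -0.42, -2.11, -3.8, -5.49]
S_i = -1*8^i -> [-1, -8, -64, -512, -4096]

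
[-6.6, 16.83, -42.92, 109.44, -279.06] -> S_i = -6.60*(-2.55)^i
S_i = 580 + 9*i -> [580, 589, 598, 607, 616]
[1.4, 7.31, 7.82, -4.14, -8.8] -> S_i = Random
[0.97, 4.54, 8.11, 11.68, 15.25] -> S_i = 0.97 + 3.57*i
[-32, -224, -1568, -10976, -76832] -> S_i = -32*7^i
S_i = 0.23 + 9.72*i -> [0.23, 9.95, 19.67, 29.39, 39.11]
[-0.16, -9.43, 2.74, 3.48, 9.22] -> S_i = Random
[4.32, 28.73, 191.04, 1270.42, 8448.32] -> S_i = 4.32*6.65^i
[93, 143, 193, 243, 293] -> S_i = 93 + 50*i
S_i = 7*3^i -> [7, 21, 63, 189, 567]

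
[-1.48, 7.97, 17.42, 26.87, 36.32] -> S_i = -1.48 + 9.45*i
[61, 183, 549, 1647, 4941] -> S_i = 61*3^i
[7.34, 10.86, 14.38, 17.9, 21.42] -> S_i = 7.34 + 3.52*i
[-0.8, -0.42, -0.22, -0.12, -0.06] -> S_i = -0.80*0.53^i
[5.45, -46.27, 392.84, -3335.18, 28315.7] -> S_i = 5.45*(-8.49)^i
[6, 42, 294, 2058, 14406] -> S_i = 6*7^i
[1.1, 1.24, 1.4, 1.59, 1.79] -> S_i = 1.10*1.13^i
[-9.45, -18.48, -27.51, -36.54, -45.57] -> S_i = -9.45 + -9.03*i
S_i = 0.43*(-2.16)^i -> [0.43, -0.93, 2.01, -4.33, 9.36]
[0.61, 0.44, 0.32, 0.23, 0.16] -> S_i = 0.61*0.72^i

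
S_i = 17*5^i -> [17, 85, 425, 2125, 10625]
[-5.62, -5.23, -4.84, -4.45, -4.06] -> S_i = -5.62 + 0.39*i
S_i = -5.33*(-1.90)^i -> [-5.33, 10.13, -19.24, 36.56, -69.46]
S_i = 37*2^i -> [37, 74, 148, 296, 592]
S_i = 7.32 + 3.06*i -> [7.32, 10.38, 13.44, 16.5, 19.56]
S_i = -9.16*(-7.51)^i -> [-9.16, 68.79, -516.62, 3879.85, -29137.7]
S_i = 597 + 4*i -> [597, 601, 605, 609, 613]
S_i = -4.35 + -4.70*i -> [-4.35, -9.05, -13.75, -18.45, -23.15]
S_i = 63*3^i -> [63, 189, 567, 1701, 5103]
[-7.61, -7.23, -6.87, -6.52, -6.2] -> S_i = -7.61*0.95^i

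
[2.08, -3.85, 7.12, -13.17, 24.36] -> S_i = 2.08*(-1.85)^i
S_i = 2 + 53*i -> [2, 55, 108, 161, 214]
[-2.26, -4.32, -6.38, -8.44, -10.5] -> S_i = -2.26 + -2.06*i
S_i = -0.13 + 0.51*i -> [-0.13, 0.38, 0.89, 1.4, 1.91]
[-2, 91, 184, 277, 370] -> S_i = -2 + 93*i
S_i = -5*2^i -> [-5, -10, -20, -40, -80]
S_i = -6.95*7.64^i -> [-6.95, -53.1, -405.67, -3099.31, -23678.72]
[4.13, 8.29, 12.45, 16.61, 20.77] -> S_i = 4.13 + 4.16*i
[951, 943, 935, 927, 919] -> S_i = 951 + -8*i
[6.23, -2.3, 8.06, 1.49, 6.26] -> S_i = Random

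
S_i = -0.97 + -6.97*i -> [-0.97, -7.94, -14.91, -21.88, -28.85]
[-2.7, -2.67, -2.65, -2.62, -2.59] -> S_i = -2.70*0.99^i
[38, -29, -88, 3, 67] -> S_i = Random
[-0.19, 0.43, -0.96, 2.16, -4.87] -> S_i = -0.19*(-2.25)^i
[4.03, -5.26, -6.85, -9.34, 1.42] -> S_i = Random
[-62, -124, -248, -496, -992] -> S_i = -62*2^i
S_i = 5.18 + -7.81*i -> [5.18, -2.63, -10.44, -18.25, -26.06]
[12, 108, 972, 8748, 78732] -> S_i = 12*9^i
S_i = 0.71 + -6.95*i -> [0.71, -6.24, -13.19, -20.14, -27.09]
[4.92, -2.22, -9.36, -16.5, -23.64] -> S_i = 4.92 + -7.14*i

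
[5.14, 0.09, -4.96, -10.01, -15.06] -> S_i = 5.14 + -5.05*i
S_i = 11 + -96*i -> [11, -85, -181, -277, -373]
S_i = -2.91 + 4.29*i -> [-2.91, 1.38, 5.67, 9.96, 14.25]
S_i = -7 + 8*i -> [-7, 1, 9, 17, 25]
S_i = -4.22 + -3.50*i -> [-4.22, -7.72, -11.22, -14.72, -18.22]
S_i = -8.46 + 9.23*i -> [-8.46, 0.77, 10.0, 19.23, 28.46]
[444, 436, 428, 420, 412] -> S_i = 444 + -8*i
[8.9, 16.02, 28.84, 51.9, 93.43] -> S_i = 8.90*1.80^i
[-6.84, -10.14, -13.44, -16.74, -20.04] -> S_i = -6.84 + -3.30*i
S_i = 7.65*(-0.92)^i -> [7.65, -7.04, 6.47, -5.96, 5.48]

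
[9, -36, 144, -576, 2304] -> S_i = 9*-4^i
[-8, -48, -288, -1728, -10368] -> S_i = -8*6^i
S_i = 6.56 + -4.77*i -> [6.56, 1.79, -2.98, -7.75, -12.52]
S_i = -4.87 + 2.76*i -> [-4.87, -2.11, 0.65, 3.41, 6.17]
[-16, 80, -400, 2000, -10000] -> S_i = -16*-5^i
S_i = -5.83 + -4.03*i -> [-5.83, -9.86, -13.89, -17.92, -21.95]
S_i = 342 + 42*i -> [342, 384, 426, 468, 510]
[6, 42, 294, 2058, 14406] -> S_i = 6*7^i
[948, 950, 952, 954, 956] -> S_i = 948 + 2*i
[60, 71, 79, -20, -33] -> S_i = Random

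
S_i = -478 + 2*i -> [-478, -476, -474, -472, -470]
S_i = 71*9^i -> [71, 639, 5751, 51759, 465831]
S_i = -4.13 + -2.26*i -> [-4.13, -6.39, -8.65, -10.91, -13.17]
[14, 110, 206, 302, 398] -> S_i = 14 + 96*i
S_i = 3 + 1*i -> [3, 4, 5, 6, 7]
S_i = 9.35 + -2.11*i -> [9.35, 7.24, 5.13, 3.02, 0.91]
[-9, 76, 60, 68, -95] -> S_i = Random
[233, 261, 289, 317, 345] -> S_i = 233 + 28*i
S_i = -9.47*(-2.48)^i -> [-9.47, 23.49, -58.24, 144.45, -358.23]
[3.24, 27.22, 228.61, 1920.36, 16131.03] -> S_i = 3.24*8.40^i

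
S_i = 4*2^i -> [4, 8, 16, 32, 64]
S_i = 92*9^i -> [92, 828, 7452, 67068, 603612]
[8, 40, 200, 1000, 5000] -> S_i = 8*5^i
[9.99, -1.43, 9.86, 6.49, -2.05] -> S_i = Random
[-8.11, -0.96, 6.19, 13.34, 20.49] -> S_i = -8.11 + 7.15*i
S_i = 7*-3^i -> [7, -21, 63, -189, 567]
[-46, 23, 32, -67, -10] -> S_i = Random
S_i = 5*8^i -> [5, 40, 320, 2560, 20480]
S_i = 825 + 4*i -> [825, 829, 833, 837, 841]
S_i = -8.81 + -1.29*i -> [-8.81, -10.1, -11.39, -12.68, -13.97]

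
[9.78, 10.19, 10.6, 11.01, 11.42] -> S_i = 9.78 + 0.41*i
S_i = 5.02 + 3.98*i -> [5.02, 9.0, 12.98, 16.96, 20.94]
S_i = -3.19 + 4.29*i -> [-3.19, 1.1, 5.39, 9.68, 13.97]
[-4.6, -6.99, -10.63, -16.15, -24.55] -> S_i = -4.60*1.52^i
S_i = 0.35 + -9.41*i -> [0.35, -9.06, -18.47, -27.88, -37.29]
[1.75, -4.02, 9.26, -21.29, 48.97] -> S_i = 1.75*(-2.30)^i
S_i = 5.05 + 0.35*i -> [5.05, 5.4, 5.75, 6.1, 6.45]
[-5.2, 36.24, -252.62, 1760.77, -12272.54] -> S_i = -5.20*(-6.97)^i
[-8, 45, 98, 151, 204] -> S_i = -8 + 53*i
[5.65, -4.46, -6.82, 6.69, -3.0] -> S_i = Random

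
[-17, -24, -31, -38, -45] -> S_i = -17 + -7*i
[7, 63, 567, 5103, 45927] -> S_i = 7*9^i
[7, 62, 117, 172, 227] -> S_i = 7 + 55*i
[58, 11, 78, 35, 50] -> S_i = Random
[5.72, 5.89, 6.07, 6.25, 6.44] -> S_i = 5.72*1.03^i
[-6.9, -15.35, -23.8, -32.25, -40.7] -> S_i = -6.90 + -8.45*i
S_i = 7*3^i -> [7, 21, 63, 189, 567]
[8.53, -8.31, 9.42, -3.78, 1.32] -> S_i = Random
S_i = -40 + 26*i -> [-40, -14, 12, 38, 64]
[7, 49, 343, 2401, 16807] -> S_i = 7*7^i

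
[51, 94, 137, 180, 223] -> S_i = 51 + 43*i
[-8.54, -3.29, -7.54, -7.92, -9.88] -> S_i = Random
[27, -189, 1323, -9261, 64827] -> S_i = 27*-7^i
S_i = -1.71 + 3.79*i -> [-1.71, 2.08, 5.87, 9.66, 13.45]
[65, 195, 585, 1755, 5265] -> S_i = 65*3^i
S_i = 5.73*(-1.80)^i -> [5.73, -10.31, 18.57, -33.42, 60.15]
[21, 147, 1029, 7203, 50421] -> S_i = 21*7^i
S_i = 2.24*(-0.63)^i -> [2.24, -1.41, 0.89, -0.56, 0.35]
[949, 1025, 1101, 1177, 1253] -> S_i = 949 + 76*i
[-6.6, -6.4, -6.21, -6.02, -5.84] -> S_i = -6.60*0.97^i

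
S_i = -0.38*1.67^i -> [-0.38, -0.63, -1.06, -1.77, -2.96]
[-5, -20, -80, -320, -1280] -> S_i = -5*4^i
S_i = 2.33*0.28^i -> [2.33, 0.65, 0.18, 0.05, 0.01]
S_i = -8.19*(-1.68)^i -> [-8.19, 13.76, -23.12, 38.83, -65.24]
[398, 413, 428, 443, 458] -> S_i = 398 + 15*i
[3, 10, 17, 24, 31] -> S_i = 3 + 7*i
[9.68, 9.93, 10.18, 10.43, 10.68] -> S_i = 9.68 + 0.25*i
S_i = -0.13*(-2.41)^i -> [-0.13, 0.31, -0.76, 1.82, -4.39]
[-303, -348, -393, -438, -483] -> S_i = -303 + -45*i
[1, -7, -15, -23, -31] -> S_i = 1 + -8*i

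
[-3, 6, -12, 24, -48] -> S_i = -3*-2^i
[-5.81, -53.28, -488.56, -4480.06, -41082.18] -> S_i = -5.81*9.17^i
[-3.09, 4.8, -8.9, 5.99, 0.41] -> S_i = Random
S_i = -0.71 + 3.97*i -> [-0.71, 3.26, 7.23, 11.2, 15.17]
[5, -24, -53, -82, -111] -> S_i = 5 + -29*i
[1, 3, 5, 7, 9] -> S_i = 1 + 2*i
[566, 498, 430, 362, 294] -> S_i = 566 + -68*i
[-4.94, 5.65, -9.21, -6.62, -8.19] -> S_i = Random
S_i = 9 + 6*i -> [9, 15, 21, 27, 33]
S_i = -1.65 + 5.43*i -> [-1.65, 3.78, 9.21, 14.64, 20.07]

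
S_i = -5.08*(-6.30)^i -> [-5.08, 32.0, -201.63, 1270.24, -8002.5]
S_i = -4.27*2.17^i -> [-4.27, -9.27, -20.11, -43.63, -94.68]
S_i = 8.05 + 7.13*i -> [8.05, 15.18, 22.31, 29.44, 36.57]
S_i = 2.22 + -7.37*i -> [2.22, -5.15, -12.52, -19.89, -27.26]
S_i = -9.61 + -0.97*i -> [-9.61, -10.58, -11.55, -12.52, -13.49]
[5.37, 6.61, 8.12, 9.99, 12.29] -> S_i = 5.37*1.23^i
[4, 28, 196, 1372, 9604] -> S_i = 4*7^i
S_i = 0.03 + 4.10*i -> [0.03, 4.13, 8.23, 12.33, 16.43]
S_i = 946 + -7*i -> [946, 939, 932, 925, 918]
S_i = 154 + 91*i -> [154, 245, 336, 427, 518]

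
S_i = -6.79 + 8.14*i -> [-6.79, 1.35, 9.49, 17.63, 25.77]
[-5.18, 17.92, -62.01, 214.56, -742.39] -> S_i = -5.18*(-3.46)^i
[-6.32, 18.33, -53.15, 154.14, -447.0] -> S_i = -6.32*(-2.90)^i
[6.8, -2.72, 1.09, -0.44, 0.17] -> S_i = 6.80*(-0.40)^i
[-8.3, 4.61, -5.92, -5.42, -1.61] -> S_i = Random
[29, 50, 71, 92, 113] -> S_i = 29 + 21*i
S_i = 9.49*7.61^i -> [9.49, 72.22, 549.59, 4182.35, 31827.67]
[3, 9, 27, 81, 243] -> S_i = 3*3^i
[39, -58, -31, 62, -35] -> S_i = Random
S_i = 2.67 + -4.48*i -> [2.67, -1.81, -6.29, -10.77, -15.25]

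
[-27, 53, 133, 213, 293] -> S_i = -27 + 80*i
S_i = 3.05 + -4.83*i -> [3.05, -1.78, -6.61, -11.44, -16.27]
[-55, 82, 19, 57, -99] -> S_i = Random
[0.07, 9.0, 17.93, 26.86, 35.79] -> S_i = 0.07 + 8.93*i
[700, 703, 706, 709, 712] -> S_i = 700 + 3*i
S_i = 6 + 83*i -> [6, 89, 172, 255, 338]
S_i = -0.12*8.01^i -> [-0.12, -0.96, -7.7, -61.67, -493.98]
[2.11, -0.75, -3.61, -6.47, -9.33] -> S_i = 2.11 + -2.86*i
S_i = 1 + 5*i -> [1, 6, 11, 16, 21]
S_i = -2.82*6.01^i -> [-2.82, -16.95, -101.86, -612.17, -3679.15]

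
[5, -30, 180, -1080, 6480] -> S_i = 5*-6^i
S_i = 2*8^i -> [2, 16, 128, 1024, 8192]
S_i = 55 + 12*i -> [55, 67, 79, 91, 103]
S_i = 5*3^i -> [5, 15, 45, 135, 405]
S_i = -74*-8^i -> [-74, 592, -4736, 37888, -303104]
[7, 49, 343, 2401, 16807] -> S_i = 7*7^i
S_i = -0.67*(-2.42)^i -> [-0.67, 1.62, -3.92, 9.5, -22.98]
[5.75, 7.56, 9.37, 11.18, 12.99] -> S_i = 5.75 + 1.81*i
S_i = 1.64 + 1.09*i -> [1.64, 2.73, 3.82, 4.91, 6.0]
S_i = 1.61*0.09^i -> [1.61, 0.14, 0.01, 0.0, 0.0]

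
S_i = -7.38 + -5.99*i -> [-7.38, -13.37, -19.36, -25.35, -31.34]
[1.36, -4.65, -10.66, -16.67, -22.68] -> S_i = 1.36 + -6.01*i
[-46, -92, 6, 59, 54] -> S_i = Random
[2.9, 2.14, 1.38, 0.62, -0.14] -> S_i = 2.90 + -0.76*i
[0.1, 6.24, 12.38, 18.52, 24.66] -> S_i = 0.10 + 6.14*i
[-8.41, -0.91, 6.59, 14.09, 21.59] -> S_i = -8.41 + 7.50*i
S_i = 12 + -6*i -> [12, 6, 0, -6, -12]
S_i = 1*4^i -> [1, 4, 16, 64, 256]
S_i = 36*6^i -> [36, 216, 1296, 7776, 46656]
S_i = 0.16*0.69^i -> [0.16, 0.11, 0.08, 0.05, 0.04]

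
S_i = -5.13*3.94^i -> [-5.13, -20.21, -79.64, -313.77, -1236.24]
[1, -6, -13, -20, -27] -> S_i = 1 + -7*i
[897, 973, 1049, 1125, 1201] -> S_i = 897 + 76*i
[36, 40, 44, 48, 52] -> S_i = 36 + 4*i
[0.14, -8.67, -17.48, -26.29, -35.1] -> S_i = 0.14 + -8.81*i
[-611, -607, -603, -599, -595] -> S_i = -611 + 4*i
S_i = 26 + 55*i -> [26, 81, 136, 191, 246]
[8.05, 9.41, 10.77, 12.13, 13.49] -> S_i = 8.05 + 1.36*i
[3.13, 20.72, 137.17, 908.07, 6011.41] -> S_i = 3.13*6.62^i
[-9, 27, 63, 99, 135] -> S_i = -9 + 36*i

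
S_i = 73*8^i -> [73, 584, 4672, 37376, 299008]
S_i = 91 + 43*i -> [91, 134, 177, 220, 263]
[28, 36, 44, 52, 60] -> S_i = 28 + 8*i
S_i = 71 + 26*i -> [71, 97, 123, 149, 175]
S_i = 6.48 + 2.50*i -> [6.48, 8.98, 11.48, 13.98, 16.48]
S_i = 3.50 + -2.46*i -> [3.5, 1.04, -1.42, -3.88, -6.34]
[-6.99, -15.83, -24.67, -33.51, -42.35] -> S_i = -6.99 + -8.84*i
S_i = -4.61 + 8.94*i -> [-4.61, 4.33, 13.27, 22.21, 31.15]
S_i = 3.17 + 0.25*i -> [3.17, 3.42, 3.67, 3.92, 4.17]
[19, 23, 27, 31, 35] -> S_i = 19 + 4*i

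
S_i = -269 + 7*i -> [-269, -262, -255, -248, -241]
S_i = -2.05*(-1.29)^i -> [-2.05, 2.64, -3.41, 4.4, -5.68]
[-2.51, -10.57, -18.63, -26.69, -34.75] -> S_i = -2.51 + -8.06*i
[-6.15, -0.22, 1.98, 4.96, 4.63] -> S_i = Random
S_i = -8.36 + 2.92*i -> [-8.36, -5.44, -2.52, 0.4, 3.32]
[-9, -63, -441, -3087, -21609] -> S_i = -9*7^i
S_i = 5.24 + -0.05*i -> [5.24, 5.19, 5.14, 5.09, 5.04]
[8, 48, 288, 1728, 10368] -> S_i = 8*6^i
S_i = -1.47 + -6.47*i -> [-1.47, -7.94, -14.41, -20.88, -27.35]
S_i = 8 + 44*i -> [8, 52, 96, 140, 184]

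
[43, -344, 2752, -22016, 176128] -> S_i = 43*-8^i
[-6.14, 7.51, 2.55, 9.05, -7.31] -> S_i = Random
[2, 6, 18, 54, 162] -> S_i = 2*3^i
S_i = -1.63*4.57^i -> [-1.63, -7.45, -34.04, -155.57, -710.97]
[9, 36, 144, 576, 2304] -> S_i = 9*4^i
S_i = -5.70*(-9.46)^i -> [-5.7, 53.92, -510.1, 4825.57, -45649.85]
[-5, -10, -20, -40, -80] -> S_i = -5*2^i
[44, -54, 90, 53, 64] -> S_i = Random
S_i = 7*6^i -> [7, 42, 252, 1512, 9072]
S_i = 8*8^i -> [8, 64, 512, 4096, 32768]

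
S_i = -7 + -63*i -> [-7, -70, -133, -196, -259]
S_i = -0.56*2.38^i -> [-0.56, -1.33, -3.17, -7.55, -17.97]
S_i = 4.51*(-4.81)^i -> [4.51, -21.69, 104.34, -501.89, 2414.11]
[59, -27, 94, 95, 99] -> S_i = Random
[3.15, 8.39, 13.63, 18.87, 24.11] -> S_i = 3.15 + 5.24*i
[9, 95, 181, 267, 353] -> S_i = 9 + 86*i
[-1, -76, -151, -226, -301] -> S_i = -1 + -75*i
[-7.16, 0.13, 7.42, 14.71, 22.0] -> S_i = -7.16 + 7.29*i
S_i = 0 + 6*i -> [0, 6, 12, 18, 24]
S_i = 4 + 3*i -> [4, 7, 10, 13, 16]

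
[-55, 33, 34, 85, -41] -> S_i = Random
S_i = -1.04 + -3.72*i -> [-1.04, -4.76, -8.48, -12.2, -15.92]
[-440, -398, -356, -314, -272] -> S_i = -440 + 42*i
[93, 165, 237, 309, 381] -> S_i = 93 + 72*i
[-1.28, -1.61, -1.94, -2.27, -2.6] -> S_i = -1.28 + -0.33*i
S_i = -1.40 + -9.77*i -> [-1.4, -11.17, -20.94, -30.71, -40.48]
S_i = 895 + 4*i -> [895, 899, 903, 907, 911]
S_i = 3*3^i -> [3, 9, 27, 81, 243]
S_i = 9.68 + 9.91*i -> [9.68, 19.59, 29.5, 39.41, 49.32]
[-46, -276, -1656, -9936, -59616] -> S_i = -46*6^i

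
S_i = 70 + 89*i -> [70, 159, 248, 337, 426]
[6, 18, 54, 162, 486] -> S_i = 6*3^i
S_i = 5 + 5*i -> [5, 10, 15, 20, 25]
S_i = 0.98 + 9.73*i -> [0.98, 10.71, 20.44, 30.17, 39.9]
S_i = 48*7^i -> [48, 336, 2352, 16464, 115248]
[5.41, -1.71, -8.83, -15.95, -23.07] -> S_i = 5.41 + -7.12*i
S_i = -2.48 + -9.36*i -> [-2.48, -11.84, -21.2, -30.56, -39.92]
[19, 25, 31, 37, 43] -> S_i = 19 + 6*i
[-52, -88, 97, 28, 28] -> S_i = Random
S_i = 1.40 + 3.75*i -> [1.4, 5.15, 8.9, 12.65, 16.4]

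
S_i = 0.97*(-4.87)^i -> [0.97, -4.72, 23.01, -112.04, 545.62]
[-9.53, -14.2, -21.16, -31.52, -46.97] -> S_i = -9.53*1.49^i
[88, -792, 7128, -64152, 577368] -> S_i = 88*-9^i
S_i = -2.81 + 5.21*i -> [-2.81, 2.4, 7.61, 12.82, 18.03]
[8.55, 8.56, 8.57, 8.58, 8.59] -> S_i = 8.55 + 0.01*i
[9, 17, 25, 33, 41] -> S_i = 9 + 8*i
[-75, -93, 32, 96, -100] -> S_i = Random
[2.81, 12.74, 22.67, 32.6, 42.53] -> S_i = 2.81 + 9.93*i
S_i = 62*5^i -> [62, 310, 1550, 7750, 38750]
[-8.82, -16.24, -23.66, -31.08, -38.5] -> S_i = -8.82 + -7.42*i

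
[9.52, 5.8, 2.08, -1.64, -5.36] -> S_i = 9.52 + -3.72*i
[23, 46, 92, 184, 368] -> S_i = 23*2^i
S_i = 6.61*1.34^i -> [6.61, 8.86, 11.87, 15.9, 21.31]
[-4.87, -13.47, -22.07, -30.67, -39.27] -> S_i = -4.87 + -8.60*i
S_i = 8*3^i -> [8, 24, 72, 216, 648]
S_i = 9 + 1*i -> [9, 10, 11, 12, 13]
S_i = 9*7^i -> [9, 63, 441, 3087, 21609]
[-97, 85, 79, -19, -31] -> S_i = Random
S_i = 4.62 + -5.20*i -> [4.62, -0.58, -5.78, -10.98, -16.18]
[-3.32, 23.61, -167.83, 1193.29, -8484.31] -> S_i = -3.32*(-7.11)^i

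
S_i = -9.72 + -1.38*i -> [-9.72, -11.1, -12.48, -13.86, -15.24]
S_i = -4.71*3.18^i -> [-4.71, -14.98, -47.63, -151.46, -481.65]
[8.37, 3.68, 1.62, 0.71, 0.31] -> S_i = 8.37*0.44^i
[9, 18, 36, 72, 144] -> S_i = 9*2^i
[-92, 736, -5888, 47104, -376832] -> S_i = -92*-8^i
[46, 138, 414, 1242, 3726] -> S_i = 46*3^i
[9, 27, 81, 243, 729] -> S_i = 9*3^i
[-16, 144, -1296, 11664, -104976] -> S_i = -16*-9^i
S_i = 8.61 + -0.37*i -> [8.61, 8.24, 7.87, 7.5, 7.13]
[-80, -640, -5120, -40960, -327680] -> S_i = -80*8^i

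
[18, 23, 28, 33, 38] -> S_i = 18 + 5*i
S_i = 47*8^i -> [47, 376, 3008, 24064, 192512]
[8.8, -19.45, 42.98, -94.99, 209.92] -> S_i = 8.80*(-2.21)^i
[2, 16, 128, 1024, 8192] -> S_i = 2*8^i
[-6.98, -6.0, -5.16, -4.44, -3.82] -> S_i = -6.98*0.86^i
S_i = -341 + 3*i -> [-341, -338, -335, -332, -329]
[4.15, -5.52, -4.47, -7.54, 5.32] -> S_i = Random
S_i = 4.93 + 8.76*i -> [4.93, 13.69, 22.45, 31.21, 39.97]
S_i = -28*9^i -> [-28, -252, -2268, -20412, -183708]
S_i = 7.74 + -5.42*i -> [7.74, 2.32, -3.1, -8.52, -13.94]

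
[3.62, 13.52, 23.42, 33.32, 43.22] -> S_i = 3.62 + 9.90*i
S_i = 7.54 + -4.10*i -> [7.54, 3.44, -0.66, -4.76, -8.86]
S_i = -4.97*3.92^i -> [-4.97, -19.48, -76.37, -299.37, -1173.55]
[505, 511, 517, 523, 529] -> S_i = 505 + 6*i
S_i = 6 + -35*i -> [6, -29, -64, -99, -134]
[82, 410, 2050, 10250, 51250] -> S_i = 82*5^i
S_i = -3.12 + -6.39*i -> [-3.12, -9.51, -15.9, -22.29, -28.68]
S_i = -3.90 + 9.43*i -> [-3.9, 5.53, 14.96, 24.39, 33.82]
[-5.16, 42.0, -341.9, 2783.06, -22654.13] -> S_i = -5.16*(-8.14)^i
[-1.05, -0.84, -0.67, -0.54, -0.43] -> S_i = -1.05*0.80^i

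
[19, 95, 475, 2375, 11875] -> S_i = 19*5^i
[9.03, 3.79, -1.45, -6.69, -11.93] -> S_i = 9.03 + -5.24*i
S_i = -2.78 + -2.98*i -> [-2.78, -5.76, -8.74, -11.72, -14.7]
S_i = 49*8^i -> [49, 392, 3136, 25088, 200704]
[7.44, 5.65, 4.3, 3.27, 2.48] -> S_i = 7.44*0.76^i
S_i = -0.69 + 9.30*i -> [-0.69, 8.61, 17.91, 27.21, 36.51]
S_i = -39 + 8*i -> [-39, -31, -23, -15, -7]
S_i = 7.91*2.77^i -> [7.91, 21.91, 60.69, 168.12, 465.69]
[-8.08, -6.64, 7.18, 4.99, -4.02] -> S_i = Random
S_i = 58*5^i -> [58, 290, 1450, 7250, 36250]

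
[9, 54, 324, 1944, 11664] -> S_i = 9*6^i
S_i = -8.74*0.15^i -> [-8.74, -1.31, -0.2, -0.03, -0.0]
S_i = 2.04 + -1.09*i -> [2.04, 0.95, -0.14, -1.23, -2.32]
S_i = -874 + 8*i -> [-874, -866, -858, -850, -842]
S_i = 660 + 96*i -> [660, 756, 852, 948, 1044]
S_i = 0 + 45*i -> [0, 45, 90, 135, 180]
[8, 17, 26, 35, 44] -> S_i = 8 + 9*i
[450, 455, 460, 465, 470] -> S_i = 450 + 5*i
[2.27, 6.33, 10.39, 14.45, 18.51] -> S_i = 2.27 + 4.06*i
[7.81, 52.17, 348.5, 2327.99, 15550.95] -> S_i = 7.81*6.68^i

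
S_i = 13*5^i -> [13, 65, 325, 1625, 8125]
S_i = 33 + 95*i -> [33, 128, 223, 318, 413]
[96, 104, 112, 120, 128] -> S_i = 96 + 8*i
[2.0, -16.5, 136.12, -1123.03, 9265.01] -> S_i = 2.00*(-8.25)^i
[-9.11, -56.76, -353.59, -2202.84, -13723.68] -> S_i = -9.11*6.23^i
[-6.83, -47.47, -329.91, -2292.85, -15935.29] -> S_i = -6.83*6.95^i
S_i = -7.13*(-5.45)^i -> [-7.13, 38.86, -211.78, 1154.19, -6290.36]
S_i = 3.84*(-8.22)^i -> [3.84, -31.56, 259.46, -2132.78, 17531.48]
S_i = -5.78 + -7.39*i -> [-5.78, -13.17, -20.56, -27.95, -35.34]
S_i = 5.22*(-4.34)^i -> [5.22, -22.65, 98.32, -426.72, 1851.95]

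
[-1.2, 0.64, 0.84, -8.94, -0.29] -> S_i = Random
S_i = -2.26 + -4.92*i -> [-2.26, -7.18, -12.1, -17.02, -21.94]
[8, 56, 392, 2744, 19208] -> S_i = 8*7^i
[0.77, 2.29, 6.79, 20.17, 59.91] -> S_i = 0.77*2.97^i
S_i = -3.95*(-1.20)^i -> [-3.95, 4.74, -5.69, 6.83, -8.19]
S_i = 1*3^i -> [1, 3, 9, 27, 81]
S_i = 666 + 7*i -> [666, 673, 680, 687, 694]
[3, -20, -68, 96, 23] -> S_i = Random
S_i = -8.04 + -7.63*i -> [-8.04, -15.67, -23.3, -30.93, -38.56]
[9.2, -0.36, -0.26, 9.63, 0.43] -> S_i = Random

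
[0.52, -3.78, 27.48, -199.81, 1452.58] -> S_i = 0.52*(-7.27)^i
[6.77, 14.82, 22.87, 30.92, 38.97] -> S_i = 6.77 + 8.05*i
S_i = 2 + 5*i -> [2, 7, 12, 17, 22]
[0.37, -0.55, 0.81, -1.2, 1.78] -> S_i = 0.37*(-1.48)^i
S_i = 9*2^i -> [9, 18, 36, 72, 144]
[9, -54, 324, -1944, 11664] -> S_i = 9*-6^i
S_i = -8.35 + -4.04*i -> [-8.35, -12.39, -16.43, -20.47, -24.51]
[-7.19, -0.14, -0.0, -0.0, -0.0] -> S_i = -7.19*0.02^i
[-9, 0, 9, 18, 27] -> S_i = -9 + 9*i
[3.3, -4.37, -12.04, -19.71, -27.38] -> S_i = 3.30 + -7.67*i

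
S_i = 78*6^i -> [78, 468, 2808, 16848, 101088]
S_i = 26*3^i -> [26, 78, 234, 702, 2106]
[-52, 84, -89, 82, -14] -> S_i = Random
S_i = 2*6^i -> [2, 12, 72, 432, 2592]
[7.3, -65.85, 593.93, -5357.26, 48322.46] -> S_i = 7.30*(-9.02)^i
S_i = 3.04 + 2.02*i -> [3.04, 5.06, 7.08, 9.1, 11.12]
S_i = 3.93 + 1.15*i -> [3.93, 5.08, 6.23, 7.38, 8.53]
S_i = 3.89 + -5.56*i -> [3.89, -1.67, -7.23, -12.79, -18.35]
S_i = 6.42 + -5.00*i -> [6.42, 1.42, -3.58, -8.58, -13.58]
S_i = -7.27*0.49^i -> [-7.27, -3.56, -1.75, -0.86, -0.42]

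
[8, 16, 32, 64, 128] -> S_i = 8*2^i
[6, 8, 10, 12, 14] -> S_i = 6 + 2*i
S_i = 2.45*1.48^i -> [2.45, 3.63, 5.37, 7.94, 11.75]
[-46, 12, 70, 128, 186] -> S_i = -46 + 58*i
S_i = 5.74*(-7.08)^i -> [5.74, -40.64, 287.73, -2037.1, 14422.65]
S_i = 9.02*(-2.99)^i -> [9.02, -26.97, 80.64, -241.11, 720.93]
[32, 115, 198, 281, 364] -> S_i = 32 + 83*i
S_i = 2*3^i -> [2, 6, 18, 54, 162]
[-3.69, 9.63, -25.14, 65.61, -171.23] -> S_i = -3.69*(-2.61)^i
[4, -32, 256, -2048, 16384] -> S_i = 4*-8^i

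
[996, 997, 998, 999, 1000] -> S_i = 996 + 1*i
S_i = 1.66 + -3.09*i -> [1.66, -1.43, -4.52, -7.61, -10.7]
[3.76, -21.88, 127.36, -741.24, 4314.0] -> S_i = 3.76*(-5.82)^i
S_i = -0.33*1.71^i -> [-0.33, -0.56, -0.96, -1.65, -2.82]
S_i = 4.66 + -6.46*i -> [4.66, -1.8, -8.26, -14.72, -21.18]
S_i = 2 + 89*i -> [2, 91, 180, 269, 358]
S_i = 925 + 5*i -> [925, 930, 935, 940, 945]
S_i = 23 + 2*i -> [23, 25, 27, 29, 31]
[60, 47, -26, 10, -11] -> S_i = Random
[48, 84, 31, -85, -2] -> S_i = Random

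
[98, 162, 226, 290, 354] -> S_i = 98 + 64*i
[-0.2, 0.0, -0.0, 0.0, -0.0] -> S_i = -0.20*(-0.02)^i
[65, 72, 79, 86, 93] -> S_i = 65 + 7*i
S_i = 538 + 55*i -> [538, 593, 648, 703, 758]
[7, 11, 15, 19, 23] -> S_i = 7 + 4*i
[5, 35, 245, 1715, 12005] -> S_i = 5*7^i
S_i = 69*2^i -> [69, 138, 276, 552, 1104]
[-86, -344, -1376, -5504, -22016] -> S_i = -86*4^i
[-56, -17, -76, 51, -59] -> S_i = Random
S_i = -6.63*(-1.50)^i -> [-6.63, 9.94, -14.92, 22.38, -33.56]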